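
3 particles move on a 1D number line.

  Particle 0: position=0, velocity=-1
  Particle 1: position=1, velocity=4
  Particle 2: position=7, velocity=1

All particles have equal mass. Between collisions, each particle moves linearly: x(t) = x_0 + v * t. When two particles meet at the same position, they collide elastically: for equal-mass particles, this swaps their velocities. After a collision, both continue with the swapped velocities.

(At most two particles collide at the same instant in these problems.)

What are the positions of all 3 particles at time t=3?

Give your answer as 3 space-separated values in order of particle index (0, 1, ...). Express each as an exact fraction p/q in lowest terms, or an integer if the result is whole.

Collision at t=2: particles 1 and 2 swap velocities; positions: p0=-2 p1=9 p2=9; velocities now: v0=-1 v1=1 v2=4
Advance to t=3 (no further collisions before then); velocities: v0=-1 v1=1 v2=4; positions = -3 10 13

Answer: -3 10 13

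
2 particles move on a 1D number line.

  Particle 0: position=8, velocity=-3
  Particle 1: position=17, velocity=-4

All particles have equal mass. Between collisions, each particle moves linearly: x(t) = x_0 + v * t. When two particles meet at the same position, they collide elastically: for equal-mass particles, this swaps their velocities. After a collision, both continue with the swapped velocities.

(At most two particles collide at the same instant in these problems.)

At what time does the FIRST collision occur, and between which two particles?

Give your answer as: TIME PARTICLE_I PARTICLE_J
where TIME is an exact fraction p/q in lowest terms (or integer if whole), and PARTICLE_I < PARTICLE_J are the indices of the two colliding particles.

Answer: 9 0 1

Derivation:
Pair (0,1): pos 8,17 vel -3,-4 -> gap=9, closing at 1/unit, collide at t=9
Earliest collision: t=9 between 0 and 1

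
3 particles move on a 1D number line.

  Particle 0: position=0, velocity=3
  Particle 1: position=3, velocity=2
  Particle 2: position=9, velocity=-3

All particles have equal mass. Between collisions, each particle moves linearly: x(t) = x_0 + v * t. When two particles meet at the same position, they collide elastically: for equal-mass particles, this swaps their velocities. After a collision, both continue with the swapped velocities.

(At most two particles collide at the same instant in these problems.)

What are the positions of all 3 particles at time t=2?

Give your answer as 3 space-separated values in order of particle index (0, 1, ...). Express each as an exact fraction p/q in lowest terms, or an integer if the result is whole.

Collision at t=6/5: particles 1 and 2 swap velocities; positions: p0=18/5 p1=27/5 p2=27/5; velocities now: v0=3 v1=-3 v2=2
Collision at t=3/2: particles 0 and 1 swap velocities; positions: p0=9/2 p1=9/2 p2=6; velocities now: v0=-3 v1=3 v2=2
Advance to t=2 (no further collisions before then); velocities: v0=-3 v1=3 v2=2; positions = 3 6 7

Answer: 3 6 7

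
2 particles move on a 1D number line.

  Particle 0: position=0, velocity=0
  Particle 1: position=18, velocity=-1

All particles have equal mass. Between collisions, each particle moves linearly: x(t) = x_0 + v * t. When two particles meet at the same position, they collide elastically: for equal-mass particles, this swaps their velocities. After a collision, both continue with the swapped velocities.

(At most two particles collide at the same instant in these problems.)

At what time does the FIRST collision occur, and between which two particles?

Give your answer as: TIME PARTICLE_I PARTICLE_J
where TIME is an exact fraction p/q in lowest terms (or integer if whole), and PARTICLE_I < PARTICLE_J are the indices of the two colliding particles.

Answer: 18 0 1

Derivation:
Pair (0,1): pos 0,18 vel 0,-1 -> gap=18, closing at 1/unit, collide at t=18
Earliest collision: t=18 between 0 and 1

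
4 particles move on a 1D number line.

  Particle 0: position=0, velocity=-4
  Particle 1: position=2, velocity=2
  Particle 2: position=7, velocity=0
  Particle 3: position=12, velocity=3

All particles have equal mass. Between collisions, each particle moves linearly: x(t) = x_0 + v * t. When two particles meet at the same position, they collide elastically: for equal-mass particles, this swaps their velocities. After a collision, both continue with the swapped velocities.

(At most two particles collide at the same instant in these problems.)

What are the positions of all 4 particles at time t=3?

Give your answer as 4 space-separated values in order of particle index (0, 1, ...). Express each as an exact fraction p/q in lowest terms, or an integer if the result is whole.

Answer: -12 7 8 21

Derivation:
Collision at t=5/2: particles 1 and 2 swap velocities; positions: p0=-10 p1=7 p2=7 p3=39/2; velocities now: v0=-4 v1=0 v2=2 v3=3
Advance to t=3 (no further collisions before then); velocities: v0=-4 v1=0 v2=2 v3=3; positions = -12 7 8 21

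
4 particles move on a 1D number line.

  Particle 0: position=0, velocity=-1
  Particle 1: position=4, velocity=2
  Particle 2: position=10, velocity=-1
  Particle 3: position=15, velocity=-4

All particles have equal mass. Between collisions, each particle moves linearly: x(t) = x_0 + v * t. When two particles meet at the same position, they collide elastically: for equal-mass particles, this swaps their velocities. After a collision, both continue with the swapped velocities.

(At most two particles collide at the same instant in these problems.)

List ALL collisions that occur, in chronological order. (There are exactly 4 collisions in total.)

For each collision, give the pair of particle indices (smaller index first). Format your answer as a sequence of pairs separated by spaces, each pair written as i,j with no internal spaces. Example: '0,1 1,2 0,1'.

Answer: 2,3 1,2 2,3 0,1

Derivation:
Collision at t=5/3: particles 2 and 3 swap velocities; positions: p0=-5/3 p1=22/3 p2=25/3 p3=25/3; velocities now: v0=-1 v1=2 v2=-4 v3=-1
Collision at t=11/6: particles 1 and 2 swap velocities; positions: p0=-11/6 p1=23/3 p2=23/3 p3=49/6; velocities now: v0=-1 v1=-4 v2=2 v3=-1
Collision at t=2: particles 2 and 3 swap velocities; positions: p0=-2 p1=7 p2=8 p3=8; velocities now: v0=-1 v1=-4 v2=-1 v3=2
Collision at t=5: particles 0 and 1 swap velocities; positions: p0=-5 p1=-5 p2=5 p3=14; velocities now: v0=-4 v1=-1 v2=-1 v3=2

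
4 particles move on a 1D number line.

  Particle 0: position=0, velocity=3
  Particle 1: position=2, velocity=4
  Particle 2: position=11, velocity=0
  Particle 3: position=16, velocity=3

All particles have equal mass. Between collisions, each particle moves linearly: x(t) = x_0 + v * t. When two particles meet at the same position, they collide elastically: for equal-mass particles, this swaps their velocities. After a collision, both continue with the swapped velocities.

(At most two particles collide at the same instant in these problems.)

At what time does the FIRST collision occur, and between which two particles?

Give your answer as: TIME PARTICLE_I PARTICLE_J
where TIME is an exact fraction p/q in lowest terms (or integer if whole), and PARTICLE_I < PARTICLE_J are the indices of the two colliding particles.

Pair (0,1): pos 0,2 vel 3,4 -> not approaching (rel speed -1 <= 0)
Pair (1,2): pos 2,11 vel 4,0 -> gap=9, closing at 4/unit, collide at t=9/4
Pair (2,3): pos 11,16 vel 0,3 -> not approaching (rel speed -3 <= 0)
Earliest collision: t=9/4 between 1 and 2

Answer: 9/4 1 2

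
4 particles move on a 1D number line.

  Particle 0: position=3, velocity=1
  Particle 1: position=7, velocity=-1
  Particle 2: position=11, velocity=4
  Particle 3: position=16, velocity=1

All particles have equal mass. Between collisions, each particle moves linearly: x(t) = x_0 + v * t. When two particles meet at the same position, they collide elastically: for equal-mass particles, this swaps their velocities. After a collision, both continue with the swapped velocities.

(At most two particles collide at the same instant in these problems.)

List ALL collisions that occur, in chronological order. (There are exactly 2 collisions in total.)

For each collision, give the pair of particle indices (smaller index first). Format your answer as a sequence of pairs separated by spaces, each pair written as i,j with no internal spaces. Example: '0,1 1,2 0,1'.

Collision at t=5/3: particles 2 and 3 swap velocities; positions: p0=14/3 p1=16/3 p2=53/3 p3=53/3; velocities now: v0=1 v1=-1 v2=1 v3=4
Collision at t=2: particles 0 and 1 swap velocities; positions: p0=5 p1=5 p2=18 p3=19; velocities now: v0=-1 v1=1 v2=1 v3=4

Answer: 2,3 0,1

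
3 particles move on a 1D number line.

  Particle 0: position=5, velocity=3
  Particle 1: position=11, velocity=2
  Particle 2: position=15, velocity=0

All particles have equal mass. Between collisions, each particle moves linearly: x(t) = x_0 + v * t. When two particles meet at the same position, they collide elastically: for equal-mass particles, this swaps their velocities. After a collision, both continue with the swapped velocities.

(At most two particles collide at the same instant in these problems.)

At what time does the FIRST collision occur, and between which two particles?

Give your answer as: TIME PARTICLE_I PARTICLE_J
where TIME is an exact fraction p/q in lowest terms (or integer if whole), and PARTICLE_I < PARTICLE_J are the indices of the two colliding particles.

Pair (0,1): pos 5,11 vel 3,2 -> gap=6, closing at 1/unit, collide at t=6
Pair (1,2): pos 11,15 vel 2,0 -> gap=4, closing at 2/unit, collide at t=2
Earliest collision: t=2 between 1 and 2

Answer: 2 1 2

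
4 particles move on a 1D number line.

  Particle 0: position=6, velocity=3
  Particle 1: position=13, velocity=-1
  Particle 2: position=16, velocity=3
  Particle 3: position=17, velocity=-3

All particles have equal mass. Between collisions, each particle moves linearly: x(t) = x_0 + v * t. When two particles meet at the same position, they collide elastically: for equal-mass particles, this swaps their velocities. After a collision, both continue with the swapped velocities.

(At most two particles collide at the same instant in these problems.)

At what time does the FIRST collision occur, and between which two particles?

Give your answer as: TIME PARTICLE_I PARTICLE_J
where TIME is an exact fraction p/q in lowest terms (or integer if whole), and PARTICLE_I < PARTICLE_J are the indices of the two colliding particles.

Pair (0,1): pos 6,13 vel 3,-1 -> gap=7, closing at 4/unit, collide at t=7/4
Pair (1,2): pos 13,16 vel -1,3 -> not approaching (rel speed -4 <= 0)
Pair (2,3): pos 16,17 vel 3,-3 -> gap=1, closing at 6/unit, collide at t=1/6
Earliest collision: t=1/6 between 2 and 3

Answer: 1/6 2 3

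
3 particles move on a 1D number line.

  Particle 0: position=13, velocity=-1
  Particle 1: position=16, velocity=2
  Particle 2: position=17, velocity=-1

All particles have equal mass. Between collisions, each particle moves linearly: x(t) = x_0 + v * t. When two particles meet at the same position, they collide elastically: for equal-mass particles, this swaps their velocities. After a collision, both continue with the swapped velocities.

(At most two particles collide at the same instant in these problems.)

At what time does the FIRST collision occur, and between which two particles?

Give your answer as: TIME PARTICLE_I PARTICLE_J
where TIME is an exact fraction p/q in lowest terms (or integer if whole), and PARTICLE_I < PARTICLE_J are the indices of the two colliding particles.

Pair (0,1): pos 13,16 vel -1,2 -> not approaching (rel speed -3 <= 0)
Pair (1,2): pos 16,17 vel 2,-1 -> gap=1, closing at 3/unit, collide at t=1/3
Earliest collision: t=1/3 between 1 and 2

Answer: 1/3 1 2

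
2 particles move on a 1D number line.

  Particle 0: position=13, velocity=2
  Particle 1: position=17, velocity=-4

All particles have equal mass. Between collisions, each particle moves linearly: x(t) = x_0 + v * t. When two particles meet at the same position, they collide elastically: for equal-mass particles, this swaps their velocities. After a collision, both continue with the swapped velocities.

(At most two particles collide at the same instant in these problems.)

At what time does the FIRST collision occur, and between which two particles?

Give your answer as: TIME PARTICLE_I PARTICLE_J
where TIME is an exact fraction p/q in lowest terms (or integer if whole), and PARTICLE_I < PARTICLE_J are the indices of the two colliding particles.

Pair (0,1): pos 13,17 vel 2,-4 -> gap=4, closing at 6/unit, collide at t=2/3
Earliest collision: t=2/3 between 0 and 1

Answer: 2/3 0 1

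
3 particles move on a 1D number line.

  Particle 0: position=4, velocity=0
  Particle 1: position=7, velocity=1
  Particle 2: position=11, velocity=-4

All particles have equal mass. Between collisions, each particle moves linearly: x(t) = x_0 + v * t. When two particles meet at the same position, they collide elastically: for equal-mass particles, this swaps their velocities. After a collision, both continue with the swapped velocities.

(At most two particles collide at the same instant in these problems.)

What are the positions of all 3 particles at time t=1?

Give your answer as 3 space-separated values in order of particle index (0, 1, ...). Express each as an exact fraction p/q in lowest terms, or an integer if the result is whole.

Answer: 4 7 8

Derivation:
Collision at t=4/5: particles 1 and 2 swap velocities; positions: p0=4 p1=39/5 p2=39/5; velocities now: v0=0 v1=-4 v2=1
Advance to t=1 (no further collisions before then); velocities: v0=0 v1=-4 v2=1; positions = 4 7 8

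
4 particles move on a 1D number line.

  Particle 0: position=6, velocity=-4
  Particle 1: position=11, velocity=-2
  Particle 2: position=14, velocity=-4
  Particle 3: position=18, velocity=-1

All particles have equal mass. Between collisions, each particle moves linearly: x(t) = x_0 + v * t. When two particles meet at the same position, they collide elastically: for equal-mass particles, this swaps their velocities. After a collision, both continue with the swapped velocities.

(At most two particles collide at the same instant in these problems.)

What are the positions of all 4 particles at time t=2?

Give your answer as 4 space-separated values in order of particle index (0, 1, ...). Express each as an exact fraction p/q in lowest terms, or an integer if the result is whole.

Collision at t=3/2: particles 1 and 2 swap velocities; positions: p0=0 p1=8 p2=8 p3=33/2; velocities now: v0=-4 v1=-4 v2=-2 v3=-1
Advance to t=2 (no further collisions before then); velocities: v0=-4 v1=-4 v2=-2 v3=-1; positions = -2 6 7 16

Answer: -2 6 7 16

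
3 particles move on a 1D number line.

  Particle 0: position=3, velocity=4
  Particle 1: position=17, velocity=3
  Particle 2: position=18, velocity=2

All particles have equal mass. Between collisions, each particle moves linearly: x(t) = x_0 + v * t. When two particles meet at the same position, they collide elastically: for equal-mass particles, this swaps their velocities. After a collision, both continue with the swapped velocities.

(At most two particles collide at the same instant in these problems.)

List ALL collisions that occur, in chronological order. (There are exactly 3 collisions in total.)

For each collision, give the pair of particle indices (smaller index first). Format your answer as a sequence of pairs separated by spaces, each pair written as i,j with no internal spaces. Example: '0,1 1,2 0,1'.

Answer: 1,2 0,1 1,2

Derivation:
Collision at t=1: particles 1 and 2 swap velocities; positions: p0=7 p1=20 p2=20; velocities now: v0=4 v1=2 v2=3
Collision at t=15/2: particles 0 and 1 swap velocities; positions: p0=33 p1=33 p2=79/2; velocities now: v0=2 v1=4 v2=3
Collision at t=14: particles 1 and 2 swap velocities; positions: p0=46 p1=59 p2=59; velocities now: v0=2 v1=3 v2=4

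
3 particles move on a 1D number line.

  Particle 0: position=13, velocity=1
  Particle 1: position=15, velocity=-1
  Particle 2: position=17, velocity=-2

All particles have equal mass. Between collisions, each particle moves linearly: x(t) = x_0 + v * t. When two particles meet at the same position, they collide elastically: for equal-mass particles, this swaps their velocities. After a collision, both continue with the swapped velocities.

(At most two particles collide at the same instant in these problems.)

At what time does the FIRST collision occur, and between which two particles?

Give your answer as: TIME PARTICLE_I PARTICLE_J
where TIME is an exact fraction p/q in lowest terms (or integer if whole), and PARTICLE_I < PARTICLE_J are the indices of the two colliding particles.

Pair (0,1): pos 13,15 vel 1,-1 -> gap=2, closing at 2/unit, collide at t=1
Pair (1,2): pos 15,17 vel -1,-2 -> gap=2, closing at 1/unit, collide at t=2
Earliest collision: t=1 between 0 and 1

Answer: 1 0 1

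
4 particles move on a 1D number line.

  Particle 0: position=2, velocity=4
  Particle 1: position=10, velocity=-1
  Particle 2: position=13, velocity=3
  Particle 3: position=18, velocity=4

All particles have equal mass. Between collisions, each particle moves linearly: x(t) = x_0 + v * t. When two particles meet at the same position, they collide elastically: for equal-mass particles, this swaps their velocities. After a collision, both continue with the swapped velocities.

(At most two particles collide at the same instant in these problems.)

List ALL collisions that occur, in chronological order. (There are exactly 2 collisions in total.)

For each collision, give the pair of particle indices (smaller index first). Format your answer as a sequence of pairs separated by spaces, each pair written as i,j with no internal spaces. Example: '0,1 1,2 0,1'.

Answer: 0,1 1,2

Derivation:
Collision at t=8/5: particles 0 and 1 swap velocities; positions: p0=42/5 p1=42/5 p2=89/5 p3=122/5; velocities now: v0=-1 v1=4 v2=3 v3=4
Collision at t=11: particles 1 and 2 swap velocities; positions: p0=-1 p1=46 p2=46 p3=62; velocities now: v0=-1 v1=3 v2=4 v3=4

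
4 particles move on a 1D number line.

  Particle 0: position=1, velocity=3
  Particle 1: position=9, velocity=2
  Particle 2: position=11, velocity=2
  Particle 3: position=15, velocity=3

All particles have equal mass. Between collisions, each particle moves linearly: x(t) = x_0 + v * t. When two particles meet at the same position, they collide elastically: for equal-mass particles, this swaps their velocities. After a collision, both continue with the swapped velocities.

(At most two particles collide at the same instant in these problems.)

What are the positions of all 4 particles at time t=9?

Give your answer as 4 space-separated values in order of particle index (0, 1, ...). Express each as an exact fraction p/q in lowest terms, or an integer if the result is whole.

Answer: 27 28 29 42

Derivation:
Collision at t=8: particles 0 and 1 swap velocities; positions: p0=25 p1=25 p2=27 p3=39; velocities now: v0=2 v1=3 v2=2 v3=3
Advance to t=9 (no further collisions before then); velocities: v0=2 v1=3 v2=2 v3=3; positions = 27 28 29 42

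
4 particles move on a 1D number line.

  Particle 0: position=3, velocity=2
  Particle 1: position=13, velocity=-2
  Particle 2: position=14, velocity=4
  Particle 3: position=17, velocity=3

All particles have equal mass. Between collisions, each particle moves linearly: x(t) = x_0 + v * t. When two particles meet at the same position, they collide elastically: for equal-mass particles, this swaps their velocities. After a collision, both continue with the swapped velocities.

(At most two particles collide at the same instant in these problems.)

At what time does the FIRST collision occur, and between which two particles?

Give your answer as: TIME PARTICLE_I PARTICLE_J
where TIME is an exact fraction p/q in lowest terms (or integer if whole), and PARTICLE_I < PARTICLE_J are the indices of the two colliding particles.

Answer: 5/2 0 1

Derivation:
Pair (0,1): pos 3,13 vel 2,-2 -> gap=10, closing at 4/unit, collide at t=5/2
Pair (1,2): pos 13,14 vel -2,4 -> not approaching (rel speed -6 <= 0)
Pair (2,3): pos 14,17 vel 4,3 -> gap=3, closing at 1/unit, collide at t=3
Earliest collision: t=5/2 between 0 and 1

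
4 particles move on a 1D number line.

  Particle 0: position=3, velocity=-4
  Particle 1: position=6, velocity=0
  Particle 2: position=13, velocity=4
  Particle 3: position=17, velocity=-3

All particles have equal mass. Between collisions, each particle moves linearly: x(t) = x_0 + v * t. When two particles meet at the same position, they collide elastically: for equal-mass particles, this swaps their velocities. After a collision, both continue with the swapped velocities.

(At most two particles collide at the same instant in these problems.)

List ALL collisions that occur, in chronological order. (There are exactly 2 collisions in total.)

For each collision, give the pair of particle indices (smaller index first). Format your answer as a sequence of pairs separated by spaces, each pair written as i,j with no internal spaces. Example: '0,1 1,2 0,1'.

Collision at t=4/7: particles 2 and 3 swap velocities; positions: p0=5/7 p1=6 p2=107/7 p3=107/7; velocities now: v0=-4 v1=0 v2=-3 v3=4
Collision at t=11/3: particles 1 and 2 swap velocities; positions: p0=-35/3 p1=6 p2=6 p3=83/3; velocities now: v0=-4 v1=-3 v2=0 v3=4

Answer: 2,3 1,2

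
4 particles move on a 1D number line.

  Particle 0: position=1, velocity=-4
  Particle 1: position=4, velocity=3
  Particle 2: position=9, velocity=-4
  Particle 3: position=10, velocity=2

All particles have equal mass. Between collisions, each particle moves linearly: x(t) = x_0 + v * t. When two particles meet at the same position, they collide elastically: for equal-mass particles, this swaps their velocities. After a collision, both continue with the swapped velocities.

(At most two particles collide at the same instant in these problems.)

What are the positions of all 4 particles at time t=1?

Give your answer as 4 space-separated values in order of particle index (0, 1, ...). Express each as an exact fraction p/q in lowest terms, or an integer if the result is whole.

Collision at t=5/7: particles 1 and 2 swap velocities; positions: p0=-13/7 p1=43/7 p2=43/7 p3=80/7; velocities now: v0=-4 v1=-4 v2=3 v3=2
Advance to t=1 (no further collisions before then); velocities: v0=-4 v1=-4 v2=3 v3=2; positions = -3 5 7 12

Answer: -3 5 7 12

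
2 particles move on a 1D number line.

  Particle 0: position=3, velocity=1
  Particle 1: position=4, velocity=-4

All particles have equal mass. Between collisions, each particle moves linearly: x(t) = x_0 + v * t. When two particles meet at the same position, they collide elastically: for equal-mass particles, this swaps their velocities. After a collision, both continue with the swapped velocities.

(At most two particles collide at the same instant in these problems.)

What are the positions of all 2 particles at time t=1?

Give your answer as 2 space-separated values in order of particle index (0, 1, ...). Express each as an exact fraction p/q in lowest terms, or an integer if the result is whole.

Collision at t=1/5: particles 0 and 1 swap velocities; positions: p0=16/5 p1=16/5; velocities now: v0=-4 v1=1
Advance to t=1 (no further collisions before then); velocities: v0=-4 v1=1; positions = 0 4

Answer: 0 4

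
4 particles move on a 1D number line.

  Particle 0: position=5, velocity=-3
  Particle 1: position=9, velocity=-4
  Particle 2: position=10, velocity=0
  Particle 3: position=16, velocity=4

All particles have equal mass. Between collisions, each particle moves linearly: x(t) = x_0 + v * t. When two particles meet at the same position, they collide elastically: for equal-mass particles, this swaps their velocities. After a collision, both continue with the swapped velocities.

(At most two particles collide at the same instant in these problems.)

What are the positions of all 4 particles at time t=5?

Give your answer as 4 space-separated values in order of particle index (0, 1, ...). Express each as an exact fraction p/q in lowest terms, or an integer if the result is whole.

Answer: -11 -10 10 36

Derivation:
Collision at t=4: particles 0 and 1 swap velocities; positions: p0=-7 p1=-7 p2=10 p3=32; velocities now: v0=-4 v1=-3 v2=0 v3=4
Advance to t=5 (no further collisions before then); velocities: v0=-4 v1=-3 v2=0 v3=4; positions = -11 -10 10 36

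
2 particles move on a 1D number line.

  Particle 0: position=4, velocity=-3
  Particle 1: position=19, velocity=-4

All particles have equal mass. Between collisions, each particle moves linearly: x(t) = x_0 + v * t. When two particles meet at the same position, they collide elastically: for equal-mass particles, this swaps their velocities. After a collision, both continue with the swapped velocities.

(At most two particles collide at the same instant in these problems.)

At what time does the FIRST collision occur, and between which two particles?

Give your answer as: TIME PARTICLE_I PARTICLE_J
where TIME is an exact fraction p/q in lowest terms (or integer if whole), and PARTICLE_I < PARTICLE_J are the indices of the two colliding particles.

Pair (0,1): pos 4,19 vel -3,-4 -> gap=15, closing at 1/unit, collide at t=15
Earliest collision: t=15 between 0 and 1

Answer: 15 0 1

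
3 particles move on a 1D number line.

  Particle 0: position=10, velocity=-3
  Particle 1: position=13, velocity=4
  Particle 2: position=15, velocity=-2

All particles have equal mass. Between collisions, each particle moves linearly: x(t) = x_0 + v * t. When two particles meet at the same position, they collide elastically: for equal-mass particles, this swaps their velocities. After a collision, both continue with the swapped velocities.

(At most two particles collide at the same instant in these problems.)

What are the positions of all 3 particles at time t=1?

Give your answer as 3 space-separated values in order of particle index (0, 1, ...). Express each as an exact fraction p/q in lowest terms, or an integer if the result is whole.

Answer: 7 13 17

Derivation:
Collision at t=1/3: particles 1 and 2 swap velocities; positions: p0=9 p1=43/3 p2=43/3; velocities now: v0=-3 v1=-2 v2=4
Advance to t=1 (no further collisions before then); velocities: v0=-3 v1=-2 v2=4; positions = 7 13 17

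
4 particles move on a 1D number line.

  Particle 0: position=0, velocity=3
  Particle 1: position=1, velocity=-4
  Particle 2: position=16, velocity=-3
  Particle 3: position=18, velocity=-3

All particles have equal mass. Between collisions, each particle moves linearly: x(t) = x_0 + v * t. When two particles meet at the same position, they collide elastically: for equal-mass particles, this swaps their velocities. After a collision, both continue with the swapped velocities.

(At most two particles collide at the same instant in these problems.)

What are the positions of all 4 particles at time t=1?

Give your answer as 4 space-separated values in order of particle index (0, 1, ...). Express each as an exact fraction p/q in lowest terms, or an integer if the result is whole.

Collision at t=1/7: particles 0 and 1 swap velocities; positions: p0=3/7 p1=3/7 p2=109/7 p3=123/7; velocities now: v0=-4 v1=3 v2=-3 v3=-3
Advance to t=1 (no further collisions before then); velocities: v0=-4 v1=3 v2=-3 v3=-3; positions = -3 3 13 15

Answer: -3 3 13 15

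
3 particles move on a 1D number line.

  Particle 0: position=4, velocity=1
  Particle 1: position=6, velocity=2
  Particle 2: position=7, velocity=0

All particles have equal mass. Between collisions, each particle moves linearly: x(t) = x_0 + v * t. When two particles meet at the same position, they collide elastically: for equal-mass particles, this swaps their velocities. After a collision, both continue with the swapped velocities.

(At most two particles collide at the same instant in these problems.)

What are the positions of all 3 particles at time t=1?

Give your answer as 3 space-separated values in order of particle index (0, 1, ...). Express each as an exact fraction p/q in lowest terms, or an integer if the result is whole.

Answer: 5 7 8

Derivation:
Collision at t=1/2: particles 1 and 2 swap velocities; positions: p0=9/2 p1=7 p2=7; velocities now: v0=1 v1=0 v2=2
Advance to t=1 (no further collisions before then); velocities: v0=1 v1=0 v2=2; positions = 5 7 8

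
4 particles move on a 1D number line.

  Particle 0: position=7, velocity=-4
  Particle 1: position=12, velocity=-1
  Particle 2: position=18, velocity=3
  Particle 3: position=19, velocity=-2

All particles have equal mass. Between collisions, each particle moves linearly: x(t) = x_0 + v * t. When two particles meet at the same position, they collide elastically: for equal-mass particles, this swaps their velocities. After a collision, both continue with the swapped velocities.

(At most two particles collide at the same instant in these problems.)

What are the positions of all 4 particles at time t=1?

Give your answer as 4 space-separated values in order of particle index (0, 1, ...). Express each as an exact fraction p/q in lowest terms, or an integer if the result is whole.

Collision at t=1/5: particles 2 and 3 swap velocities; positions: p0=31/5 p1=59/5 p2=93/5 p3=93/5; velocities now: v0=-4 v1=-1 v2=-2 v3=3
Advance to t=1 (no further collisions before then); velocities: v0=-4 v1=-1 v2=-2 v3=3; positions = 3 11 17 21

Answer: 3 11 17 21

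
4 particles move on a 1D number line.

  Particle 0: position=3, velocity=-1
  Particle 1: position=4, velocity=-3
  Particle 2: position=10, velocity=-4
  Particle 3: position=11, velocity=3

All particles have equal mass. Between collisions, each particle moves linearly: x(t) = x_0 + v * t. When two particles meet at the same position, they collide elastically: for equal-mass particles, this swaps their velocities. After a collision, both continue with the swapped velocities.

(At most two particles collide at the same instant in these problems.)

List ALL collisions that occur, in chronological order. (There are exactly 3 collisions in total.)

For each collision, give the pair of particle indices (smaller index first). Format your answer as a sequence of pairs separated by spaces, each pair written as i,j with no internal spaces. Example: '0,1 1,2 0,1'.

Collision at t=1/2: particles 0 and 1 swap velocities; positions: p0=5/2 p1=5/2 p2=8 p3=25/2; velocities now: v0=-3 v1=-1 v2=-4 v3=3
Collision at t=7/3: particles 1 and 2 swap velocities; positions: p0=-3 p1=2/3 p2=2/3 p3=18; velocities now: v0=-3 v1=-4 v2=-1 v3=3
Collision at t=6: particles 0 and 1 swap velocities; positions: p0=-14 p1=-14 p2=-3 p3=29; velocities now: v0=-4 v1=-3 v2=-1 v3=3

Answer: 0,1 1,2 0,1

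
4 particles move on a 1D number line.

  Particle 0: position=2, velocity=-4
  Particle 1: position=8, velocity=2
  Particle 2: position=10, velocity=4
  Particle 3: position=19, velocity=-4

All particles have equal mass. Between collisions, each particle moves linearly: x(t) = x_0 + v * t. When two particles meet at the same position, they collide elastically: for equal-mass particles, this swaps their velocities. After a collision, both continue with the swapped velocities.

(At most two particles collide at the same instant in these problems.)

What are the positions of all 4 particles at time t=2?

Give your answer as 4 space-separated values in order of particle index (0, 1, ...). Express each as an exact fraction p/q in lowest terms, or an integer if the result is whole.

Collision at t=9/8: particles 2 and 3 swap velocities; positions: p0=-5/2 p1=41/4 p2=29/2 p3=29/2; velocities now: v0=-4 v1=2 v2=-4 v3=4
Collision at t=11/6: particles 1 and 2 swap velocities; positions: p0=-16/3 p1=35/3 p2=35/3 p3=52/3; velocities now: v0=-4 v1=-4 v2=2 v3=4
Advance to t=2 (no further collisions before then); velocities: v0=-4 v1=-4 v2=2 v3=4; positions = -6 11 12 18

Answer: -6 11 12 18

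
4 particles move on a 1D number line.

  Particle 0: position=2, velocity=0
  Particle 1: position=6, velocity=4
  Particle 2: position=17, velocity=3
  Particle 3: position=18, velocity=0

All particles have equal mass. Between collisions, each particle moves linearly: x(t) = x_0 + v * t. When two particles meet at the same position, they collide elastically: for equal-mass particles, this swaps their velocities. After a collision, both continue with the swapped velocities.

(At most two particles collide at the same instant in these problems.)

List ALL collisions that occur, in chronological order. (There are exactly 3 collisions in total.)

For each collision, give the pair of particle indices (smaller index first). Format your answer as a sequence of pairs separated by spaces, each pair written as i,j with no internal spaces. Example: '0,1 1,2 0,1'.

Answer: 2,3 1,2 2,3

Derivation:
Collision at t=1/3: particles 2 and 3 swap velocities; positions: p0=2 p1=22/3 p2=18 p3=18; velocities now: v0=0 v1=4 v2=0 v3=3
Collision at t=3: particles 1 and 2 swap velocities; positions: p0=2 p1=18 p2=18 p3=26; velocities now: v0=0 v1=0 v2=4 v3=3
Collision at t=11: particles 2 and 3 swap velocities; positions: p0=2 p1=18 p2=50 p3=50; velocities now: v0=0 v1=0 v2=3 v3=4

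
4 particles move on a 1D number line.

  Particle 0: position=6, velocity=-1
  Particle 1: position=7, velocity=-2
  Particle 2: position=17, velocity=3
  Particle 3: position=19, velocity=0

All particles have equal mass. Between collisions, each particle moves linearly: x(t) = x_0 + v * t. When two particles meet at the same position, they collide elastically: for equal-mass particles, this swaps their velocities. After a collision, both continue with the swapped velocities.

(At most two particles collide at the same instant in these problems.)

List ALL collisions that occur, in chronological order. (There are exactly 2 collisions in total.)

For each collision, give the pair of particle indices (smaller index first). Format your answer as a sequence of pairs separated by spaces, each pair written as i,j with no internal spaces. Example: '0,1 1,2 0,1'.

Collision at t=2/3: particles 2 and 3 swap velocities; positions: p0=16/3 p1=17/3 p2=19 p3=19; velocities now: v0=-1 v1=-2 v2=0 v3=3
Collision at t=1: particles 0 and 1 swap velocities; positions: p0=5 p1=5 p2=19 p3=20; velocities now: v0=-2 v1=-1 v2=0 v3=3

Answer: 2,3 0,1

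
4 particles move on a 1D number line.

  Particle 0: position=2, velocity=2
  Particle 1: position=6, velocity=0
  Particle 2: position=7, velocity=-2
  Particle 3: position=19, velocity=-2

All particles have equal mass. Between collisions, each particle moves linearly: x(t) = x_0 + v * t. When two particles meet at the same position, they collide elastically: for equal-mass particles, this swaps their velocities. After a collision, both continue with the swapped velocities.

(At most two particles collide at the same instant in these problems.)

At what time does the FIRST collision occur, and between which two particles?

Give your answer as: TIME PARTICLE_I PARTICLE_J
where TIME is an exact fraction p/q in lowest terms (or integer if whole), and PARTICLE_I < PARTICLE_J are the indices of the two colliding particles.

Pair (0,1): pos 2,6 vel 2,0 -> gap=4, closing at 2/unit, collide at t=2
Pair (1,2): pos 6,7 vel 0,-2 -> gap=1, closing at 2/unit, collide at t=1/2
Pair (2,3): pos 7,19 vel -2,-2 -> not approaching (rel speed 0 <= 0)
Earliest collision: t=1/2 between 1 and 2

Answer: 1/2 1 2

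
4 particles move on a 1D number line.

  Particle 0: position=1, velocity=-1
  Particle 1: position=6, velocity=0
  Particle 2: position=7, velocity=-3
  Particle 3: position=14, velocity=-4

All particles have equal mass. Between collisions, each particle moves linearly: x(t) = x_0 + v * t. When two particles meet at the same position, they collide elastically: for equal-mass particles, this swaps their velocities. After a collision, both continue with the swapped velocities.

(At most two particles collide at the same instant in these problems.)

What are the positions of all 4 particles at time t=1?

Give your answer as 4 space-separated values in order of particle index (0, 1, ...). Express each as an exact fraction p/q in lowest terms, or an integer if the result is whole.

Answer: 0 4 6 10

Derivation:
Collision at t=1/3: particles 1 and 2 swap velocities; positions: p0=2/3 p1=6 p2=6 p3=38/3; velocities now: v0=-1 v1=-3 v2=0 v3=-4
Advance to t=1 (no further collisions before then); velocities: v0=-1 v1=-3 v2=0 v3=-4; positions = 0 4 6 10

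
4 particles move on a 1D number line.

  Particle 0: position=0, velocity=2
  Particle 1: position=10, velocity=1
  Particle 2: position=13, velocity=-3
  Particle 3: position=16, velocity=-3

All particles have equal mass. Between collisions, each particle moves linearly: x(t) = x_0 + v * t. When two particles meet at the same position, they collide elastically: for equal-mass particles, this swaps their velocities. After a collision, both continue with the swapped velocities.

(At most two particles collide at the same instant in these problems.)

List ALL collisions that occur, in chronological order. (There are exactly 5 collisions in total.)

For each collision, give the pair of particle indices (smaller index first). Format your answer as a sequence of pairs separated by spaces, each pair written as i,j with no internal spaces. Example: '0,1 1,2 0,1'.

Collision at t=3/4: particles 1 and 2 swap velocities; positions: p0=3/2 p1=43/4 p2=43/4 p3=55/4; velocities now: v0=2 v1=-3 v2=1 v3=-3
Collision at t=3/2: particles 2 and 3 swap velocities; positions: p0=3 p1=17/2 p2=23/2 p3=23/2; velocities now: v0=2 v1=-3 v2=-3 v3=1
Collision at t=13/5: particles 0 and 1 swap velocities; positions: p0=26/5 p1=26/5 p2=41/5 p3=63/5; velocities now: v0=-3 v1=2 v2=-3 v3=1
Collision at t=16/5: particles 1 and 2 swap velocities; positions: p0=17/5 p1=32/5 p2=32/5 p3=66/5; velocities now: v0=-3 v1=-3 v2=2 v3=1
Collision at t=10: particles 2 and 3 swap velocities; positions: p0=-17 p1=-14 p2=20 p3=20; velocities now: v0=-3 v1=-3 v2=1 v3=2

Answer: 1,2 2,3 0,1 1,2 2,3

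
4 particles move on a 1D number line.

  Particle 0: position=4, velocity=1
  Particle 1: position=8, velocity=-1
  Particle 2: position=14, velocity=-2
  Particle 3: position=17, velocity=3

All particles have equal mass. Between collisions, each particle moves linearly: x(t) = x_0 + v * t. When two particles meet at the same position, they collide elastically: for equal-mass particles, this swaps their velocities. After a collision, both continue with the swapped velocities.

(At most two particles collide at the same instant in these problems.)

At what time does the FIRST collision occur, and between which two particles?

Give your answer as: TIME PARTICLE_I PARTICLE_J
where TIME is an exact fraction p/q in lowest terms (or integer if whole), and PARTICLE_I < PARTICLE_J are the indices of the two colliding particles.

Answer: 2 0 1

Derivation:
Pair (0,1): pos 4,8 vel 1,-1 -> gap=4, closing at 2/unit, collide at t=2
Pair (1,2): pos 8,14 vel -1,-2 -> gap=6, closing at 1/unit, collide at t=6
Pair (2,3): pos 14,17 vel -2,3 -> not approaching (rel speed -5 <= 0)
Earliest collision: t=2 between 0 and 1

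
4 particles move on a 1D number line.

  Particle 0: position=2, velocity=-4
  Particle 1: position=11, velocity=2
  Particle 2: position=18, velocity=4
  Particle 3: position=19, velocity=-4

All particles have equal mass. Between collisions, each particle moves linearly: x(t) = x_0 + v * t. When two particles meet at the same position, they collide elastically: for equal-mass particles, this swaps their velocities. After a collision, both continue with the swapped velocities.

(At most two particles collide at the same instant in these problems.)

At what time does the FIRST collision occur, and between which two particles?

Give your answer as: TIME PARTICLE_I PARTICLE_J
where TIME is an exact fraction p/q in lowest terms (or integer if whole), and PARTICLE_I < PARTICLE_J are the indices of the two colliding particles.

Answer: 1/8 2 3

Derivation:
Pair (0,1): pos 2,11 vel -4,2 -> not approaching (rel speed -6 <= 0)
Pair (1,2): pos 11,18 vel 2,4 -> not approaching (rel speed -2 <= 0)
Pair (2,3): pos 18,19 vel 4,-4 -> gap=1, closing at 8/unit, collide at t=1/8
Earliest collision: t=1/8 between 2 and 3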